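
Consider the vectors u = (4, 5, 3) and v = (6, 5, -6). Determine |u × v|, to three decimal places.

62.362

i: 5·(-6) - 3·5 = -30 - 15 = -45
j: 3·6 - 4·(-6) = 18 - (-24) = 42
k: 4·5 - 5·6 = 20 - 30 = -10
u × v = (-45, 42, -10)
|u × v| = √((-45)² + 42² + (-10)²) = √3889 ≈ 62.3618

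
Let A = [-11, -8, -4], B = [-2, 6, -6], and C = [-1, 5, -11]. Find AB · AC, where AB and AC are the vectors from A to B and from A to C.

AB = B − A = (9, 14, -2)
AC = C − A = (10, 13, -7)
AB · AC = 9·10 + 14·13 + (-2)·(-7) = 90 + 182 + 14 = 286

286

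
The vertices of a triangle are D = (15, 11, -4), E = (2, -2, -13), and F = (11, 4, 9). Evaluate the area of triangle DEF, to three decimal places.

DE = (-13, -13, -9),  DF = (-4, -7, 13)
i: (-13)·13 - (-9)·(-7) = -169 - 63 = -232
j: (-9)·(-4) - (-13)·13 = 36 - (-169) = 205
k: (-13)·(-7) - (-13)·(-4) = 91 - 52 = 39
DE × DF = (-232, 205, 39)
|DE × DF| = √97370 ≈ 312.0417
area = ½ · 312.0417 ≈ 156.021

156.021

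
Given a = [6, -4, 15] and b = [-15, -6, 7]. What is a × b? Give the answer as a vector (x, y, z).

i: (-4)·7 - 15·(-6) = -28 - (-90) = 62
j: 15·(-15) - 6·7 = -225 - 42 = -267
k: 6·(-6) - (-4)·(-15) = -36 - 60 = -96
a × b = (62, -267, -96)

(62, -267, -96)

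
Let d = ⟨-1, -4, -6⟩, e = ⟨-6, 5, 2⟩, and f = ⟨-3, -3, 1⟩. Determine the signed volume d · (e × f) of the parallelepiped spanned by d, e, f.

-209

e × f:
i: 5·1 - 2·(-3) = 5 - (-6) = 11
j: 2·(-3) - (-6)·1 = -6 - (-6) = 0
k: (-6)·(-3) - 5·(-3) = 18 - (-15) = 33
e × f = (11, 0, 33)
d · (e × f) = (-1)·11 + (-4)·0 + (-6)·33 = -11 + 0 - 198 = -209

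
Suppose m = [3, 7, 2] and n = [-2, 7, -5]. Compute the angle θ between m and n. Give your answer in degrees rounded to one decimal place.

m · n = 3·(-2) + 7·7 + 2·(-5) = -6 + 49 - 10 = 33
|m|² = 9 + 49 + 4 = 62,  |m| = √62 ≈ 7.874008
|n|² = 4 + 49 + 25 = 78,  |n| = √78 ≈ 8.831761
cos θ = 33 / (7.874008 · 8.831761) ≈ 0.47454
θ = arccos(0.47454) ≈ 61.7°

61.7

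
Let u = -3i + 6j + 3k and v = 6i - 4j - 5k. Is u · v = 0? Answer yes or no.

no

u · v = (-3)·6 + 6·(-4) + 3·(-5) = -18 - 24 - 15 = -57
Nonzero, so the vectors are not orthogonal.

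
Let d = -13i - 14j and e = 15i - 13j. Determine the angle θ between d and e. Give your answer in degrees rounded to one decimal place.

d · e = (-13)·15 + (-14)·(-13) = -195 + 182 = -13
|d|² = 169 + 196 = 365,  |d| = √365 ≈ 19.104973
|e|² = 225 + 169 = 394,  |e| = √394 ≈ 19.849433
cos θ = -13 / (19.104973 · 19.849433) ≈ -0.03428
θ = arccos(-0.03428) ≈ 92.0°

92.0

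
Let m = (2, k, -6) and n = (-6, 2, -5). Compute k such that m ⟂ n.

-9

m · n = 2·(-6) + k·2 + (-6)·(-5) = 18 + 2k
Set equal to 0: 2k = -18, so k = -9.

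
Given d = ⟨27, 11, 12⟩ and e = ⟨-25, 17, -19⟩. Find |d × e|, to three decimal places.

i: 11·(-19) - 12·17 = -209 - 204 = -413
j: 12·(-25) - 27·(-19) = -300 - (-513) = 213
k: 27·17 - 11·(-25) = 459 - (-275) = 734
d × e = (-413, 213, 734)
|d × e| = √((-413)² + 213² + 734²) = √754694 ≈ 868.7313

868.731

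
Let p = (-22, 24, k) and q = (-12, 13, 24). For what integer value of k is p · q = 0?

p · q = (-22)·(-12) + 24·13 + k·24 = 576 + 24k
Set equal to 0: 24k = -576, so k = -24.

-24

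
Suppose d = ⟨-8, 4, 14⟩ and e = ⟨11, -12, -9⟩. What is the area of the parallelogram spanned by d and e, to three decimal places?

163.866

i: 4·(-9) - 14·(-12) = -36 - (-168) = 132
j: 14·11 - (-8)·(-9) = 154 - 72 = 82
k: (-8)·(-12) - 4·11 = 96 - 44 = 52
d × e = (132, 82, 52)
|d × e| = √(132² + 82² + 52²) = √26852 ≈ 163.8658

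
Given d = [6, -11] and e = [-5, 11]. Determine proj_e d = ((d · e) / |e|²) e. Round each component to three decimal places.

(5.171, -11.377)

d · e = 6·(-5) + (-11)·11 = -30 - 121 = -151
|e|² = 25 + 121 = 146
proj_e d = (-151/146) · (-5, 11) ≈ (5.171, -11.377)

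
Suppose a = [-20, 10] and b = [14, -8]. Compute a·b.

a · b = (-20)·14 + 10·(-8) = -280 - 80 = -360

-360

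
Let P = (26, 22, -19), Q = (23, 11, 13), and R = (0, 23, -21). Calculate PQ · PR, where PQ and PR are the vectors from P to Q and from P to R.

3

PQ = Q − P = (-3, -11, 32)
PR = R − P = (-26, 1, -2)
PQ · PR = (-3)·(-26) + (-11)·1 + 32·(-2) = 78 - 11 - 64 = 3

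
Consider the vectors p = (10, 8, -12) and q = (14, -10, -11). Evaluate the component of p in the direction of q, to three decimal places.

p · q = 10·14 + 8·(-10) + (-12)·(-11) = 140 - 80 + 132 = 192
|q| = √(196 + 100 + 121) = √417 ≈ 20.4206
comp_q p = 192 / √417 ≈ 9.402

9.402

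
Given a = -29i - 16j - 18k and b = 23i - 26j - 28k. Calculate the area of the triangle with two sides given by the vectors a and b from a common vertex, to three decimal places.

831.017

i: (-16)·(-28) - (-18)·(-26) = 448 - 468 = -20
j: (-18)·23 - (-29)·(-28) = -414 - 812 = -1226
k: (-29)·(-26) - (-16)·23 = 754 - (-368) = 1122
a × b = (-20, -1226, 1122)
|a × b| = √((-20)² + (-1226)² + 1122²) = √2762360 ≈ 1662.0349
area = ½ · 1662.0349 ≈ 831.017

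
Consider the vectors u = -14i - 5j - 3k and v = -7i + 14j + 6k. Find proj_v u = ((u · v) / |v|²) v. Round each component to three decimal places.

(-0.249, 0.498, 0.214)

u · v = (-14)·(-7) + (-5)·14 + (-3)·6 = 98 - 70 - 18 = 10
|v|² = 49 + 196 + 36 = 281
proj_v u = (10/281) · (-7, 14, 6) ≈ (-0.249, 0.498, 0.214)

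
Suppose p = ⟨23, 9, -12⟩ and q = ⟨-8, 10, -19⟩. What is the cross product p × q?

i: 9·(-19) - (-12)·10 = -171 - (-120) = -51
j: (-12)·(-8) - 23·(-19) = 96 - (-437) = 533
k: 23·10 - 9·(-8) = 230 - (-72) = 302
p × q = (-51, 533, 302)

(-51, 533, 302)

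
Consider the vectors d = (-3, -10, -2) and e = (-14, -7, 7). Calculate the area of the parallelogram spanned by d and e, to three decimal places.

153.681

i: (-10)·7 - (-2)·(-7) = -70 - 14 = -84
j: (-2)·(-14) - (-3)·7 = 28 - (-21) = 49
k: (-3)·(-7) - (-10)·(-14) = 21 - 140 = -119
d × e = (-84, 49, -119)
|d × e| = √((-84)² + 49² + (-119)²) = √23618 ≈ 153.6815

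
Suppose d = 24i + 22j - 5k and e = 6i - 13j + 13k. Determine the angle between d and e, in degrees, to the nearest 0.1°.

d · e = 24·6 + 22·(-13) + (-5)·13 = 144 - 286 - 65 = -207
|d|² = 576 + 484 + 25 = 1085,  |d| = √1085 ≈ 32.939338
|e|² = 36 + 169 + 169 = 374,  |e| = √374 ≈ 19.339080
cos θ = -207 / (32.939338 · 19.339080) ≈ -0.32495
θ = arccos(-0.32495) ≈ 109.0°

109.0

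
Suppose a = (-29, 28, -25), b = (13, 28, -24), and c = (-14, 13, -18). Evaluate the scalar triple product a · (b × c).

b × c:
i: 28·(-18) - (-24)·13 = -504 - (-312) = -192
j: (-24)·(-14) - 13·(-18) = 336 - (-234) = 570
k: 13·13 - 28·(-14) = 169 - (-392) = 561
b × c = (-192, 570, 561)
a · (b × c) = (-29)·(-192) + 28·570 + (-25)·561 = 5568 + 15960 - 14025 = 7503

7503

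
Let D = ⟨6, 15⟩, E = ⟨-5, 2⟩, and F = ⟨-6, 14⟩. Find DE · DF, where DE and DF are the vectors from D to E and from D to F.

DE = E − D = (-11, -13)
DF = F − D = (-12, -1)
DE · DF = (-11)·(-12) + (-13)·(-1) = 132 + 13 = 145

145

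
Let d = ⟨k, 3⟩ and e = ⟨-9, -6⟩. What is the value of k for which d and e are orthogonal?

-2

d · e = k·(-9) + 3·(-6) = -18 - 9k
Set equal to 0: -9k = 18, so k = -2.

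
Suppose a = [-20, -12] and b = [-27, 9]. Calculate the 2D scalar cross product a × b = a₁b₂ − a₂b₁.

-504

(-20)·9 - (-12)·(-27) = -180 - 324 = -504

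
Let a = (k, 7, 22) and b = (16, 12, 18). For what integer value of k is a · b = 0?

-30

a · b = k·16 + 7·12 + 22·18 = 480 + 16k
Set equal to 0: 16k = -480, so k = -30.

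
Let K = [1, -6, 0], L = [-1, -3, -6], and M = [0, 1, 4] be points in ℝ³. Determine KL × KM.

KL = (-2, 3, -6)
KM = (-1, 7, 4)
i: 3·4 - (-6)·7 = 12 - (-42) = 54
j: (-6)·(-1) - (-2)·4 = 6 - (-8) = 14
k: (-2)·7 - 3·(-1) = -14 - (-3) = -11
KL × KM = (54, 14, -11)

(54, 14, -11)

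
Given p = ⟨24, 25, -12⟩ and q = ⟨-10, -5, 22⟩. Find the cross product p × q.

i: 25·22 - (-12)·(-5) = 550 - 60 = 490
j: (-12)·(-10) - 24·22 = 120 - 528 = -408
k: 24·(-5) - 25·(-10) = -120 - (-250) = 130
p × q = (490, -408, 130)

(490, -408, 130)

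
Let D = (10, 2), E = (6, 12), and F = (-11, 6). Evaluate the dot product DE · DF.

DE = E − D = (-4, 10)
DF = F − D = (-21, 4)
DE · DF = (-4)·(-21) + 10·4 = 84 + 40 = 124

124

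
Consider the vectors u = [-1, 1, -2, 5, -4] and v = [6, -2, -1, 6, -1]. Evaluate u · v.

28

u · v = (-1)·6 + 1·(-2) + (-2)·(-1) + 5·6 + (-4)·(-1) = -6 - 2 + 2 + 30 + 4 = 28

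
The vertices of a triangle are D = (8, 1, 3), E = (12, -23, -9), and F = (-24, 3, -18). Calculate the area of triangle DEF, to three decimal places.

DE = (4, -24, -12),  DF = (-32, 2, -21)
i: (-24)·(-21) - (-12)·2 = 504 - (-24) = 528
j: (-12)·(-32) - 4·(-21) = 384 - (-84) = 468
k: 4·2 - (-24)·(-32) = 8 - 768 = -760
DE × DF = (528, 468, -760)
|DE × DF| = √1075408 ≈ 1037.0188
area = ½ · 1037.0188 ≈ 518.509

518.509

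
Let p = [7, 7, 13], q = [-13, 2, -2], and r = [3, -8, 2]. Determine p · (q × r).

1330

q × r:
i: 2·2 - (-2)·(-8) = 4 - 16 = -12
j: (-2)·3 - (-13)·2 = -6 - (-26) = 20
k: (-13)·(-8) - 2·3 = 104 - 6 = 98
q × r = (-12, 20, 98)
p · (q × r) = 7·(-12) + 7·20 + 13·98 = -84 + 140 + 1274 = 1330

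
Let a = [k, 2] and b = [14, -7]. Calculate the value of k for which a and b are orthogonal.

a · b = k·14 + 2·(-7) = -14 + 14k
Set equal to 0: 14k = 14, so k = 1.

1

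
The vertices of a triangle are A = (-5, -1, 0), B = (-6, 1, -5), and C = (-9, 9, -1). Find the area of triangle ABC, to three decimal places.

25.831

AB = (-1, 2, -5),  AC = (-4, 10, -1)
i: 2·(-1) - (-5)·10 = -2 - (-50) = 48
j: (-5)·(-4) - (-1)·(-1) = 20 - 1 = 19
k: (-1)·10 - 2·(-4) = -10 - (-8) = -2
AB × AC = (48, 19, -2)
|AB × AC| = √2669 ≈ 51.6624
area = ½ · 51.6624 ≈ 25.831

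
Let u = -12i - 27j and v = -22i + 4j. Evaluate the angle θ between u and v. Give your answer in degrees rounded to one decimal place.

76.3

u · v = (-12)·(-22) + (-27)·4 = 264 - 108 = 156
|u|² = 144 + 729 = 873,  |u| = √873 ≈ 29.546573
|v|² = 484 + 16 = 500,  |v| = √500 ≈ 22.360680
cos θ = 156 / (29.546573 · 22.360680) ≈ 0.23612
θ = arccos(0.23612) ≈ 76.3°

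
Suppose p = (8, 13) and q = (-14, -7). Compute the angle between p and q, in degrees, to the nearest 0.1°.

148.2

p · q = 8·(-14) + 13·(-7) = -112 - 91 = -203
|p|² = 64 + 169 = 233,  |p| = √233 ≈ 15.264338
|q|² = 196 + 49 = 245,  |q| = √245 ≈ 15.652476
cos θ = -203 / (15.264338 · 15.652476) ≈ -0.84964
θ = arccos(-0.84964) ≈ 148.2°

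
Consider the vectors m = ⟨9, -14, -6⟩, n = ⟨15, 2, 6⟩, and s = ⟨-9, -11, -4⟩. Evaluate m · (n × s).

n × s:
i: 2·(-4) - 6·(-11) = -8 - (-66) = 58
j: 6·(-9) - 15·(-4) = -54 - (-60) = 6
k: 15·(-11) - 2·(-9) = -165 - (-18) = -147
n × s = (58, 6, -147)
m · (n × s) = 9·58 + (-14)·6 + (-6)·(-147) = 522 - 84 + 882 = 1320

1320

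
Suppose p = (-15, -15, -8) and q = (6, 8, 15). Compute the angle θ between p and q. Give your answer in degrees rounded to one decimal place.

143.8

p · q = (-15)·6 + (-15)·8 + (-8)·15 = -90 - 120 - 120 = -330
|p|² = 225 + 225 + 64 = 514,  |p| = √514 ≈ 22.671568
|q|² = 36 + 64 + 225 = 325,  |q| = √325 ≈ 18.027756
cos θ = -330 / (22.671568 · 18.027756) ≈ -0.80740
θ = arccos(-0.80740) ≈ 143.8°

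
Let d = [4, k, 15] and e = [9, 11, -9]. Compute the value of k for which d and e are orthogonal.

d · e = 4·9 + k·11 + 15·(-9) = -99 + 11k
Set equal to 0: 11k = 99, so k = 9.

9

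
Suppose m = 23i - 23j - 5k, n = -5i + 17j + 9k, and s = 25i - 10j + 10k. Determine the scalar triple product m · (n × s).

n × s:
i: 17·10 - 9·(-10) = 170 - (-90) = 260
j: 9·25 - (-5)·10 = 225 - (-50) = 275
k: (-5)·(-10) - 17·25 = 50 - 425 = -375
n × s = (260, 275, -375)
m · (n × s) = 23·260 + (-23)·275 + (-5)·(-375) = 5980 - 6325 + 1875 = 1530

1530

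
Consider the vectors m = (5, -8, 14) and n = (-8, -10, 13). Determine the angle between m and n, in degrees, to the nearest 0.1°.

m · n = 5·(-8) + (-8)·(-10) + 14·13 = -40 + 80 + 182 = 222
|m|² = 25 + 64 + 196 = 285,  |m| = √285 ≈ 16.881943
|n|² = 64 + 100 + 169 = 333,  |n| = √333 ≈ 18.248288
cos θ = 222 / (16.881943 · 18.248288) ≈ 0.72062
θ = arccos(0.72062) ≈ 43.9°

43.9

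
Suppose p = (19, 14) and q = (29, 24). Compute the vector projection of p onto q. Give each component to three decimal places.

p · q = 19·29 + 14·24 = 551 + 336 = 887
|q|² = 841 + 576 = 1417
proj_q p = (887/1417) · (29, 24) ≈ (18.153, 15.023)

(18.153, 15.023)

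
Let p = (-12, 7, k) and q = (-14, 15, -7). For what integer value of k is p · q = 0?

p · q = (-12)·(-14) + 7·15 + k·(-7) = 273 - 7k
Set equal to 0: -7k = -273, so k = 39.

39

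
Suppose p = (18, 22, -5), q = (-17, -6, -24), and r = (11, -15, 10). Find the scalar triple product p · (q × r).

-11233

q × r:
i: (-6)·10 - (-24)·(-15) = -60 - 360 = -420
j: (-24)·11 - (-17)·10 = -264 - (-170) = -94
k: (-17)·(-15) - (-6)·11 = 255 - (-66) = 321
q × r = (-420, -94, 321)
p · (q × r) = 18·(-420) + 22·(-94) + (-5)·321 = -7560 - 2068 - 1605 = -11233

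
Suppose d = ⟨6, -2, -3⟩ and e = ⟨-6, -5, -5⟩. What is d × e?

i: (-2)·(-5) - (-3)·(-5) = 10 - 15 = -5
j: (-3)·(-6) - 6·(-5) = 18 - (-30) = 48
k: 6·(-5) - (-2)·(-6) = -30 - 12 = -42
d × e = (-5, 48, -42)

(-5, 48, -42)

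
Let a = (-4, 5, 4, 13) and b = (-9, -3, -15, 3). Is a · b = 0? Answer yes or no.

yes

a · b = (-4)·(-9) + 5·(-3) + 4·(-15) + 13·3 = 36 - 15 - 60 + 39 = 0
Zero, so the vectors are orthogonal.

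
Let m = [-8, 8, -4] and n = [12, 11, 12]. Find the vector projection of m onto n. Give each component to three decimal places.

(-1.643, -1.506, -1.643)

m · n = (-8)·12 + 8·11 + (-4)·12 = -96 + 88 - 48 = -56
|n|² = 144 + 121 + 144 = 409
proj_n m = (-56/409) · (12, 11, 12) ≈ (-1.643, -1.506, -1.643)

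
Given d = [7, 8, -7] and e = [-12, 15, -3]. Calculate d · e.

57

d · e = 7·(-12) + 8·15 + (-7)·(-3) = -84 + 120 + 21 = 57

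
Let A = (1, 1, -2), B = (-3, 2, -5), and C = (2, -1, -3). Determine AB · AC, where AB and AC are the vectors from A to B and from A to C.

AB = B − A = (-4, 1, -3)
AC = C − A = (1, -2, -1)
AB · AC = (-4)·1 + 1·(-2) + (-3)·(-1) = -4 - 2 + 3 = -3

-3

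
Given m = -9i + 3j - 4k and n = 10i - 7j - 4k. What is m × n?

i: 3·(-4) - (-4)·(-7) = -12 - 28 = -40
j: (-4)·10 - (-9)·(-4) = -40 - 36 = -76
k: (-9)·(-7) - 3·10 = 63 - 30 = 33
m × n = (-40, -76, 33)

(-40, -76, 33)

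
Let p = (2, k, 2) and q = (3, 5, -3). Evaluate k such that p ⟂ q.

0

p · q = 2·3 + k·5 + 2·(-3) = 0 + 5k
Set equal to 0: 5k = 0, so k = 0.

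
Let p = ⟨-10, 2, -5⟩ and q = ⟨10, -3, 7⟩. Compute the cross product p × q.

(-1, 20, 10)

i: 2·7 - (-5)·(-3) = 14 - 15 = -1
j: (-5)·10 - (-10)·7 = -50 - (-70) = 20
k: (-10)·(-3) - 2·10 = 30 - 20 = 10
p × q = (-1, 20, 10)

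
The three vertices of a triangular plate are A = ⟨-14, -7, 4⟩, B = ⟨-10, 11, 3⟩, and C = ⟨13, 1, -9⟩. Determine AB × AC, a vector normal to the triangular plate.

(-226, 25, -454)

AB = (4, 18, -1)
AC = (27, 8, -13)
i: 18·(-13) - (-1)·8 = -234 - (-8) = -226
j: (-1)·27 - 4·(-13) = -27 - (-52) = 25
k: 4·8 - 18·27 = 32 - 486 = -454
AB × AC = (-226, 25, -454)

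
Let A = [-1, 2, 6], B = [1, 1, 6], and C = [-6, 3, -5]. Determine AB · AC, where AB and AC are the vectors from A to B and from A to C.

AB = B − A = (2, -1, 0)
AC = C − A = (-5, 1, -11)
AB · AC = 2·(-5) + (-1)·1 + 0·(-11) = -10 - 1 + 0 = -11

-11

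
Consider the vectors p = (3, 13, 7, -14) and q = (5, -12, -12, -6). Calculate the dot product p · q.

-141

p · q = 3·5 + 13·(-12) + 7·(-12) + (-14)·(-6) = 15 - 156 - 84 + 84 = -141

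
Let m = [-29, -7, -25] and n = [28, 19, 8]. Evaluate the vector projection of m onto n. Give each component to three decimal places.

m · n = (-29)·28 + (-7)·19 + (-25)·8 = -812 - 133 - 200 = -1145
|n|² = 784 + 361 + 64 = 1209
proj_n m = (-1145/1209) · (28, 19, 8) ≈ (-26.518, -17.994, -7.577)

(-26.518, -17.994, -7.577)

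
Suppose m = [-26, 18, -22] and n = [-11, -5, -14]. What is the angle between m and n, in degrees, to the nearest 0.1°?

45.0

m · n = (-26)·(-11) + 18·(-5) + (-22)·(-14) = 286 - 90 + 308 = 504
|m|² = 676 + 324 + 484 = 1484,  |m| = √1484 ≈ 38.522721
|n|² = 121 + 25 + 196 = 342,  |n| = √342 ≈ 18.493242
cos θ = 504 / (38.522721 · 18.493242) ≈ 0.70746
θ = arccos(0.70746) ≈ 45.0°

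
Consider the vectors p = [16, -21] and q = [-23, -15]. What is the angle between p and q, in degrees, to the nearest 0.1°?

p · q = 16·(-23) + (-21)·(-15) = -368 + 315 = -53
|p|² = 256 + 441 = 697,  |p| = √697 ≈ 26.400758
|q|² = 529 + 225 = 754,  |q| = √754 ≈ 27.459060
cos θ = -53 / (26.400758 · 27.459060) ≈ -0.07311
θ = arccos(-0.07311) ≈ 94.2°

94.2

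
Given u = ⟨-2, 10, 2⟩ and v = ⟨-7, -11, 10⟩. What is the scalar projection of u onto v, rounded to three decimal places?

u · v = (-2)·(-7) + 10·(-11) + 2·10 = 14 - 110 + 20 = -76
|v| = √(49 + 121 + 100) = √270 ≈ 16.4317
comp_v u = -76 / √270 ≈ -4.625

-4.625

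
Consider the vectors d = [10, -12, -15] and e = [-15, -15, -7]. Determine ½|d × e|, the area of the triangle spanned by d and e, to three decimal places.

232.275

i: (-12)·(-7) - (-15)·(-15) = 84 - 225 = -141
j: (-15)·(-15) - 10·(-7) = 225 - (-70) = 295
k: 10·(-15) - (-12)·(-15) = -150 - 180 = -330
d × e = (-141, 295, -330)
|d × e| = √((-141)² + 295² + (-330)²) = √215806 ≈ 464.5492
area = ½ · 464.5492 ≈ 232.275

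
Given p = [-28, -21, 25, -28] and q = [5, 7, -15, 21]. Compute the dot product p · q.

-1250

p · q = (-28)·5 + (-21)·7 + 25·(-15) + (-28)·21 = -140 - 147 - 375 - 588 = -1250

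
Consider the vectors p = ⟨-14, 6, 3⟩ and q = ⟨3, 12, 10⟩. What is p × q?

(24, 149, -186)

i: 6·10 - 3·12 = 60 - 36 = 24
j: 3·3 - (-14)·10 = 9 - (-140) = 149
k: (-14)·12 - 6·3 = -168 - 18 = -186
p × q = (24, 149, -186)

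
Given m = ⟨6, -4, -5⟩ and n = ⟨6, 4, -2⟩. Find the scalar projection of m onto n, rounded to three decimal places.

4.009

m · n = 6·6 + (-4)·4 + (-5)·(-2) = 36 - 16 + 10 = 30
|n| = √(36 + 16 + 4) = √56 ≈ 7.4833
comp_n m = 30 / √56 ≈ 4.009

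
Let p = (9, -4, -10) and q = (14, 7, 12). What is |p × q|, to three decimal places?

i: (-4)·12 - (-10)·7 = -48 - (-70) = 22
j: (-10)·14 - 9·12 = -140 - 108 = -248
k: 9·7 - (-4)·14 = 63 - (-56) = 119
p × q = (22, -248, 119)
|p × q| = √(22² + (-248)² + 119²) = √76149 ≈ 275.9511

275.951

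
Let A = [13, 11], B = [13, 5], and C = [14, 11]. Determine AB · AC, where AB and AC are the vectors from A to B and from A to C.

0

AB = B − A = (0, -6)
AC = C − A = (1, 0)
AB · AC = 0·1 + (-6)·0 = 0 + 0 = 0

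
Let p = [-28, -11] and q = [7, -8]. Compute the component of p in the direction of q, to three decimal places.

p · q = (-28)·7 + (-11)·(-8) = -196 + 88 = -108
|q| = √(49 + 64) = √113 ≈ 10.6301
comp_q p = -108 / √113 ≈ -10.160

-10.160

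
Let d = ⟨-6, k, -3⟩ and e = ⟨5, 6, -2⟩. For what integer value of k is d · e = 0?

d · e = (-6)·5 + k·6 + (-3)·(-2) = -24 + 6k
Set equal to 0: 6k = 24, so k = 4.

4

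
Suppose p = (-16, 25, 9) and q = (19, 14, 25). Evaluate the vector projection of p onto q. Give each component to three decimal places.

p · q = (-16)·19 + 25·14 + 9·25 = -304 + 350 + 225 = 271
|q|² = 361 + 196 + 625 = 1182
proj_q p = (271/1182) · (19, 14, 25) ≈ (4.356, 3.210, 5.732)

(4.356, 3.210, 5.732)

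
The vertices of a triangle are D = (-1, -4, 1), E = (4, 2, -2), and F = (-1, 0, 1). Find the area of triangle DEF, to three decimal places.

11.662

DE = (5, 6, -3),  DF = (0, 4, 0)
i: 6·0 - (-3)·4 = 0 - (-12) = 12
j: (-3)·0 - 5·0 = 0 - 0 = 0
k: 5·4 - 6·0 = 20 - 0 = 20
DE × DF = (12, 0, 20)
|DE × DF| = √544 ≈ 23.3238
area = ½ · 23.3238 ≈ 11.662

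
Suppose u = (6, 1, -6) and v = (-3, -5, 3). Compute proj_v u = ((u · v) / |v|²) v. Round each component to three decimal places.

u · v = 6·(-3) + 1·(-5) + (-6)·3 = -18 - 5 - 18 = -41
|v|² = 9 + 25 + 9 = 43
proj_v u = (-41/43) · (-3, -5, 3) ≈ (2.860, 4.767, -2.860)

(2.860, 4.767, -2.860)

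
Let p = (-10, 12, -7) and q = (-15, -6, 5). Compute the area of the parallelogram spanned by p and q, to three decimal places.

286.267

i: 12·5 - (-7)·(-6) = 60 - 42 = 18
j: (-7)·(-15) - (-10)·5 = 105 - (-50) = 155
k: (-10)·(-6) - 12·(-15) = 60 - (-180) = 240
p × q = (18, 155, 240)
|p × q| = √(18² + 155² + 240²) = √81949 ≈ 286.2674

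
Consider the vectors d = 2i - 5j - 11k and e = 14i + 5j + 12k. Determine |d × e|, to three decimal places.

195.215

i: (-5)·12 - (-11)·5 = -60 - (-55) = -5
j: (-11)·14 - 2·12 = -154 - 24 = -178
k: 2·5 - (-5)·14 = 10 - (-70) = 80
d × e = (-5, -178, 80)
|d × e| = √((-5)² + (-178)² + 80²) = √38109 ≈ 195.2153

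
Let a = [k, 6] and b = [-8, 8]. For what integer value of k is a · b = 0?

6

a · b = k·(-8) + 6·8 = 48 - 8k
Set equal to 0: -8k = -48, so k = 6.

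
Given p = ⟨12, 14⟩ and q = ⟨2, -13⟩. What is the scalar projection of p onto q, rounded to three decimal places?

p · q = 12·2 + 14·(-13) = 24 - 182 = -158
|q| = √(4 + 169) = √173 ≈ 13.1529
comp_q p = -158 / √173 ≈ -12.013

-12.013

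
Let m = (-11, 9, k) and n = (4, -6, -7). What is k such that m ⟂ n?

-14

m · n = (-11)·4 + 9·(-6) + k·(-7) = -98 - 7k
Set equal to 0: -7k = 98, so k = -14.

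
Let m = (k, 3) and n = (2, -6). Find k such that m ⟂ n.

9

m · n = k·2 + 3·(-6) = -18 + 2k
Set equal to 0: 2k = 18, so k = 9.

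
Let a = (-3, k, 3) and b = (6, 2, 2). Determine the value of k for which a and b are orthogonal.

6

a · b = (-3)·6 + k·2 + 3·2 = -12 + 2k
Set equal to 0: 2k = 12, so k = 6.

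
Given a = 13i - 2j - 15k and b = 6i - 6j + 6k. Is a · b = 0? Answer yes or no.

a · b = 13·6 + (-2)·(-6) + (-15)·6 = 78 + 12 - 90 = 0
Zero, so the vectors are orthogonal.

yes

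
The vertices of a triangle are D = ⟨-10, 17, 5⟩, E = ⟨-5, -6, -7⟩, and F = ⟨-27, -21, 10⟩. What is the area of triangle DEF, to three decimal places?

DE = (5, -23, -12),  DF = (-17, -38, 5)
i: (-23)·5 - (-12)·(-38) = -115 - 456 = -571
j: (-12)·(-17) - 5·5 = 204 - 25 = 179
k: 5·(-38) - (-23)·(-17) = -190 - 391 = -581
DE × DF = (-571, 179, -581)
|DE × DF| = √695643 ≈ 834.0522
area = ½ · 834.0522 ≈ 417.026

417.026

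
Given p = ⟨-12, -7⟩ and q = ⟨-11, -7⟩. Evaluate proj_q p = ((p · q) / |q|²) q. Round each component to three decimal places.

p · q = (-12)·(-11) + (-7)·(-7) = 132 + 49 = 181
|q|² = 121 + 49 = 170
proj_q p = (181/170) · (-11, -7) ≈ (-11.712, -7.453)

(-11.712, -7.453)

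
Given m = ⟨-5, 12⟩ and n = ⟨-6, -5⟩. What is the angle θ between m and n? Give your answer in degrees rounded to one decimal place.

m · n = (-5)·(-6) + 12·(-5) = 30 - 60 = -30
|m|² = 25 + 144 = 169,  |m| = √169 ≈ 13.000000
|n|² = 36 + 25 = 61,  |n| = √61 ≈ 7.810250
cos θ = -30 / (13.000000 · 7.810250) ≈ -0.29547
θ = arccos(-0.29547) ≈ 107.2°

107.2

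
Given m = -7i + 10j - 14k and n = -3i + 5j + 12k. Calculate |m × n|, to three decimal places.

i: 10·12 - (-14)·5 = 120 - (-70) = 190
j: (-14)·(-3) - (-7)·12 = 42 - (-84) = 126
k: (-7)·5 - 10·(-3) = -35 - (-30) = -5
m × n = (190, 126, -5)
|m × n| = √(190² + 126² + (-5)²) = √52001 ≈ 228.0373

228.037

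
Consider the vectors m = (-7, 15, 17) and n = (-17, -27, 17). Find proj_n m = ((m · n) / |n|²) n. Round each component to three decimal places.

(-0.039, -0.062, 0.039)

m · n = (-7)·(-17) + 15·(-27) + 17·17 = 119 - 405 + 289 = 3
|n|² = 289 + 729 + 289 = 1307
proj_n m = (3/1307) · (-17, -27, 17) ≈ (-0.039, -0.062, 0.039)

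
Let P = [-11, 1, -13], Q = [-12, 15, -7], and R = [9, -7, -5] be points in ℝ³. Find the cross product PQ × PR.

PQ = (-1, 14, 6)
PR = (20, -8, 8)
i: 14·8 - 6·(-8) = 112 - (-48) = 160
j: 6·20 - (-1)·8 = 120 - (-8) = 128
k: (-1)·(-8) - 14·20 = 8 - 280 = -272
PQ × PR = (160, 128, -272)

(160, 128, -272)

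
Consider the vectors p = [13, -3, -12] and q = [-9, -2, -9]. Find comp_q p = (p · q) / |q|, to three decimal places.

p · q = 13·(-9) + (-3)·(-2) + (-12)·(-9) = -117 + 6 + 108 = -3
|q| = √(81 + 4 + 81) = √166 ≈ 12.8841
comp_q p = -3 / √166 ≈ -0.233

-0.233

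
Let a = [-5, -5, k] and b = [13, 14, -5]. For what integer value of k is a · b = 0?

-27

a · b = (-5)·13 + (-5)·14 + k·(-5) = -135 - 5k
Set equal to 0: -5k = 135, so k = -27.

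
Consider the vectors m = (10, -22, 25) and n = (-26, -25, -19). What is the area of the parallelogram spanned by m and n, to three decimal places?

i: (-22)·(-19) - 25·(-25) = 418 - (-625) = 1043
j: 25·(-26) - 10·(-19) = -650 - (-190) = -460
k: 10·(-25) - (-22)·(-26) = -250 - 572 = -822
m × n = (1043, -460, -822)
|m × n| = √(1043² + (-460)² + (-822)²) = √1975133 ≈ 1405.3943

1405.394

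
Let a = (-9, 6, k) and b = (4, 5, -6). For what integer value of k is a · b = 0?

a · b = (-9)·4 + 6·5 + k·(-6) = -6 - 6k
Set equal to 0: -6k = 6, so k = -1.

-1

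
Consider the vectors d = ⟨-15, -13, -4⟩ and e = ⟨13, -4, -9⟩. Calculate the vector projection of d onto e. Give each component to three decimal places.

d · e = (-15)·13 + (-13)·(-4) + (-4)·(-9) = -195 + 52 + 36 = -107
|e|² = 169 + 16 + 81 = 266
proj_e d = (-107/266) · (13, -4, -9) ≈ (-5.229, 1.609, 3.620)

(-5.229, 1.609, 3.620)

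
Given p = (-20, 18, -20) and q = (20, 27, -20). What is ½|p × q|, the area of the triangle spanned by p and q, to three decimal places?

608.769

i: 18·(-20) - (-20)·27 = -360 - (-540) = 180
j: (-20)·20 - (-20)·(-20) = -400 - 400 = -800
k: (-20)·27 - 18·20 = -540 - 360 = -900
p × q = (180, -800, -900)
|p × q| = √(180² + (-800)² + (-900)²) = √1482400 ≈ 1217.5385
area = ½ · 1217.5385 ≈ 608.769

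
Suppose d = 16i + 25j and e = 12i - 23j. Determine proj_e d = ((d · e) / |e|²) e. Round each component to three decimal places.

(-6.829, 13.089)

d · e = 16·12 + 25·(-23) = 192 - 575 = -383
|e|² = 144 + 529 = 673
proj_e d = (-383/673) · (12, -23) ≈ (-6.829, 13.089)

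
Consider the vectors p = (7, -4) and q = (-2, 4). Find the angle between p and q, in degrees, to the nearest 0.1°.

p · q = 7·(-2) + (-4)·4 = -14 - 16 = -30
|p|² = 49 + 16 = 65,  |p| = √65 ≈ 8.062258
|q|² = 4 + 16 = 20,  |q| = √20 ≈ 4.472136
cos θ = -30 / (8.062258 · 4.472136) ≈ -0.83205
θ = arccos(-0.83205) ≈ 146.3°

146.3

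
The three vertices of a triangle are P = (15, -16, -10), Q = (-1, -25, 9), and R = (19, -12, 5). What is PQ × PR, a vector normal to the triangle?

(-211, 316, -28)

PQ = (-16, -9, 19)
PR = (4, 4, 15)
i: (-9)·15 - 19·4 = -135 - 76 = -211
j: 19·4 - (-16)·15 = 76 - (-240) = 316
k: (-16)·4 - (-9)·4 = -64 - (-36) = -28
PQ × PR = (-211, 316, -28)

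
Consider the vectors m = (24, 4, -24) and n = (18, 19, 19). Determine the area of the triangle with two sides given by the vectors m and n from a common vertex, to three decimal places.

552.047

i: 4·19 - (-24)·19 = 76 - (-456) = 532
j: (-24)·18 - 24·19 = -432 - 456 = -888
k: 24·19 - 4·18 = 456 - 72 = 384
m × n = (532, -888, 384)
|m × n| = √(532² + (-888)² + 384²) = √1219024 ≈ 1104.0942
area = ½ · 1104.0942 ≈ 552.047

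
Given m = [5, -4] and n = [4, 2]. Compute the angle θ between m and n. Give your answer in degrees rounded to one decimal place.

65.2

m · n = 5·4 + (-4)·2 = 20 - 8 = 12
|m|² = 25 + 16 = 41,  |m| = √41 ≈ 6.403124
|n|² = 16 + 4 = 20,  |n| = √20 ≈ 4.472136
cos θ = 12 / (6.403124 · 4.472136) ≈ 0.41906
θ = arccos(0.41906) ≈ 65.2°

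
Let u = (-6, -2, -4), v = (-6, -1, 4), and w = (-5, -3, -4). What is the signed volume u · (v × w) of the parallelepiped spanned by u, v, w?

-60

v × w:
i: (-1)·(-4) - 4·(-3) = 4 - (-12) = 16
j: 4·(-5) - (-6)·(-4) = -20 - 24 = -44
k: (-6)·(-3) - (-1)·(-5) = 18 - 5 = 13
v × w = (16, -44, 13)
u · (v × w) = (-6)·16 + (-2)·(-44) + (-4)·13 = -96 + 88 - 52 = -60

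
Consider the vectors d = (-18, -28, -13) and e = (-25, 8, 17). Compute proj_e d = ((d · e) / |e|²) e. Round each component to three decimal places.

d · e = (-18)·(-25) + (-28)·8 + (-13)·17 = 450 - 224 - 221 = 5
|e|² = 625 + 64 + 289 = 978
proj_e d = (5/978) · (-25, 8, 17) ≈ (-0.128, 0.041, 0.087)

(-0.128, 0.041, 0.087)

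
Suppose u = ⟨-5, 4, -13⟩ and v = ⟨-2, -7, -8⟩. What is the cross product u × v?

i: 4·(-8) - (-13)·(-7) = -32 - 91 = -123
j: (-13)·(-2) - (-5)·(-8) = 26 - 40 = -14
k: (-5)·(-7) - 4·(-2) = 35 - (-8) = 43
u × v = (-123, -14, 43)

(-123, -14, 43)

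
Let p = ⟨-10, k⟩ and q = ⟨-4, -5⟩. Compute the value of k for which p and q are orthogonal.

p · q = (-10)·(-4) + k·(-5) = 40 - 5k
Set equal to 0: -5k = -40, so k = 8.

8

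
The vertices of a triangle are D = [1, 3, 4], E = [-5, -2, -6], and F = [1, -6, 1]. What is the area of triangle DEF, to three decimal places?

47.077

DE = (-6, -5, -10),  DF = (0, -9, -3)
i: (-5)·(-3) - (-10)·(-9) = 15 - 90 = -75
j: (-10)·0 - (-6)·(-3) = 0 - 18 = -18
k: (-6)·(-9) - (-5)·0 = 54 - 0 = 54
DE × DF = (-75, -18, 54)
|DE × DF| = √8865 ≈ 94.1541
area = ½ · 94.1541 ≈ 47.077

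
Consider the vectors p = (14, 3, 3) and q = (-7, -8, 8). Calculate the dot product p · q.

p · q = 14·(-7) + 3·(-8) + 3·8 = -98 - 24 + 24 = -98

-98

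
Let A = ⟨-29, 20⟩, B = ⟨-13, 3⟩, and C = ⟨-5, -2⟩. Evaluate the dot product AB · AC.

758

AB = B − A = (16, -17)
AC = C − A = (24, -22)
AB · AC = 16·24 + (-17)·(-22) = 384 + 374 = 758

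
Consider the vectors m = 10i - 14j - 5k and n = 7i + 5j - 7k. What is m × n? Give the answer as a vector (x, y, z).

(123, 35, 148)

i: (-14)·(-7) - (-5)·5 = 98 - (-25) = 123
j: (-5)·7 - 10·(-7) = -35 - (-70) = 35
k: 10·5 - (-14)·7 = 50 - (-98) = 148
m × n = (123, 35, 148)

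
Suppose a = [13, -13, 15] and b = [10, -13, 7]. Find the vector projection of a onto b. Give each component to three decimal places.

a · b = 13·10 + (-13)·(-13) + 15·7 = 130 + 169 + 105 = 404
|b|² = 100 + 169 + 49 = 318
proj_b a = (404/318) · (10, -13, 7) ≈ (12.704, -16.516, 8.893)

(12.704, -16.516, 8.893)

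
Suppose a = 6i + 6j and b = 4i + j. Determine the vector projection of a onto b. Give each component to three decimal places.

(7.059, 1.765)

a · b = 6·4 + 6·1 = 24 + 6 = 30
|b|² = 16 + 1 = 17
proj_b a = (30/17) · (4, 1) ≈ (7.059, 1.765)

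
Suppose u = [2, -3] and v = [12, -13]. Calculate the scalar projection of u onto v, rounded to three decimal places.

u · v = 2·12 + (-3)·(-13) = 24 + 39 = 63
|v| = √(144 + 169) = √313 ≈ 17.6918
comp_v u = 63 / √313 ≈ 3.561

3.561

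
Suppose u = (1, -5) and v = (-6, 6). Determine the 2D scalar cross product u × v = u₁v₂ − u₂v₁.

-24

1·6 - (-5)·(-6) = 6 - 30 = -24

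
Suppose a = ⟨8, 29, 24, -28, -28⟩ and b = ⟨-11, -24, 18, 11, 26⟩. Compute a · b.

a · b = 8·(-11) + 29·(-24) + 24·18 + (-28)·11 + (-28)·26 = -88 - 696 + 432 - 308 - 728 = -1388

-1388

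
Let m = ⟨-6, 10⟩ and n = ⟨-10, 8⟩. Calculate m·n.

m · n = (-6)·(-10) + 10·8 = 60 + 80 = 140

140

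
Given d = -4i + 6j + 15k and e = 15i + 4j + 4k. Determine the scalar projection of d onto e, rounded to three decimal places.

d · e = (-4)·15 + 6·4 + 15·4 = -60 + 24 + 60 = 24
|e| = √(225 + 16 + 16) = √257 ≈ 16.0312
comp_e d = 24 / √257 ≈ 1.497

1.497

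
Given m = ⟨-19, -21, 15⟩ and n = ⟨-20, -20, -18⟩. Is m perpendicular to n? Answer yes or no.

m · n = (-19)·(-20) + (-21)·(-20) + 15·(-18) = 380 + 420 - 270 = 530
Nonzero, so the vectors are not orthogonal.

no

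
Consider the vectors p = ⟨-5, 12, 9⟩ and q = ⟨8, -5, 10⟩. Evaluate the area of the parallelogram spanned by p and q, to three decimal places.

217.141

i: 12·10 - 9·(-5) = 120 - (-45) = 165
j: 9·8 - (-5)·10 = 72 - (-50) = 122
k: (-5)·(-5) - 12·8 = 25 - 96 = -71
p × q = (165, 122, -71)
|p × q| = √(165² + 122² + (-71)²) = √47150 ≈ 217.1405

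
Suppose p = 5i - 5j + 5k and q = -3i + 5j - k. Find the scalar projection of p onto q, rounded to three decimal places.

p · q = 5·(-3) + (-5)·5 + 5·(-1) = -15 - 25 - 5 = -45
|q| = √(9 + 25 + 1) = √35 ≈ 5.9161
comp_q p = -45 / √35 ≈ -7.606

-7.606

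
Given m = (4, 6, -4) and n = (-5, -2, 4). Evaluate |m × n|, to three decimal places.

27.495

i: 6·4 - (-4)·(-2) = 24 - 8 = 16
j: (-4)·(-5) - 4·4 = 20 - 16 = 4
k: 4·(-2) - 6·(-5) = -8 - (-30) = 22
m × n = (16, 4, 22)
|m × n| = √(16² + 4² + 22²) = √756 ≈ 27.4955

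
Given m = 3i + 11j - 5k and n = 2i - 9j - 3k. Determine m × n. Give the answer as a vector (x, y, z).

i: 11·(-3) - (-5)·(-9) = -33 - 45 = -78
j: (-5)·2 - 3·(-3) = -10 - (-9) = -1
k: 3·(-9) - 11·2 = -27 - 22 = -49
m × n = (-78, -1, -49)

(-78, -1, -49)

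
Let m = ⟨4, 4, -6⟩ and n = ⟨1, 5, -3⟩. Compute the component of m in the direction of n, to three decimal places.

m · n = 4·1 + 4·5 + (-6)·(-3) = 4 + 20 + 18 = 42
|n| = √(1 + 25 + 9) = √35 ≈ 5.9161
comp_n m = 42 / √35 ≈ 7.099

7.099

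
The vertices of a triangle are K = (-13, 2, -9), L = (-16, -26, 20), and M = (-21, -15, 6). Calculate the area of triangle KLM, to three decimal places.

KL = (-3, -28, 29),  KM = (-8, -17, 15)
i: (-28)·15 - 29·(-17) = -420 - (-493) = 73
j: 29·(-8) - (-3)·15 = -232 - (-45) = -187
k: (-3)·(-17) - (-28)·(-8) = 51 - 224 = -173
KL × KM = (73, -187, -173)
|KL × KM| = √70227 ≈ 265.0038
area = ½ · 265.0038 ≈ 132.502

132.502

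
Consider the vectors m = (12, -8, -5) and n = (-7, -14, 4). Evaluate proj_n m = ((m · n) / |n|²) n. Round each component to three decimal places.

m · n = 12·(-7) + (-8)·(-14) + (-5)·4 = -84 + 112 - 20 = 8
|n|² = 49 + 196 + 16 = 261
proj_n m = (8/261) · (-7, -14, 4) ≈ (-0.215, -0.429, 0.123)

(-0.215, -0.429, 0.123)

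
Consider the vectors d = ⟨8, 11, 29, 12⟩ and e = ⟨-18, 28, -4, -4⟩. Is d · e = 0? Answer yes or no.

d · e = 8·(-18) + 11·28 + 29·(-4) + 12·(-4) = -144 + 308 - 116 - 48 = 0
Zero, so the vectors are orthogonal.

yes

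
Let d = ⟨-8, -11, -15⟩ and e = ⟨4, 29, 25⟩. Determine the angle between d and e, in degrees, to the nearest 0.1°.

d · e = (-8)·4 + (-11)·29 + (-15)·25 = -32 - 319 - 375 = -726
|d|² = 64 + 121 + 225 = 410,  |d| = √410 ≈ 20.248457
|e|² = 16 + 841 + 625 = 1482,  |e| = √1482 ≈ 38.496753
cos θ = -726 / (20.248457 · 38.496753) ≈ -0.93137
θ = arccos(-0.93137) ≈ 158.6°

158.6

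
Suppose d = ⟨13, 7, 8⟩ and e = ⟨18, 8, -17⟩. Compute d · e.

154

d · e = 13·18 + 7·8 + 8·(-17) = 234 + 56 - 136 = 154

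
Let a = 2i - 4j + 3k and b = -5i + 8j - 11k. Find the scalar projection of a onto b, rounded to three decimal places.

a · b = 2·(-5) + (-4)·8 + 3·(-11) = -10 - 32 - 33 = -75
|b| = √(25 + 64 + 121) = √210 ≈ 14.4914
comp_b a = -75 / √210 ≈ -5.175

-5.175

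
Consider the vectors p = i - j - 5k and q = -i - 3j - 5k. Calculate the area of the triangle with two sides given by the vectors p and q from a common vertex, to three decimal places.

i: (-1)·(-5) - (-5)·(-3) = 5 - 15 = -10
j: (-5)·(-1) - 1·(-5) = 5 - (-5) = 10
k: 1·(-3) - (-1)·(-1) = -3 - 1 = -4
p × q = (-10, 10, -4)
|p × q| = √((-10)² + 10² + (-4)²) = √216 ≈ 14.6969
area = ½ · 14.6969 ≈ 7.348

7.348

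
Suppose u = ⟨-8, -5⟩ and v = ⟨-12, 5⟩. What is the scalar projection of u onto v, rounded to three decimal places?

u · v = (-8)·(-12) + (-5)·5 = 96 - 25 = 71
|v| = √(144 + 25) = √169 ≈ 13.0000
comp_v u = 71 / √169 ≈ 5.462

5.462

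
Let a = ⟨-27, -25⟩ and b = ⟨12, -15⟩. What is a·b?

51

a · b = (-27)·12 + (-25)·(-15) = -324 + 375 = 51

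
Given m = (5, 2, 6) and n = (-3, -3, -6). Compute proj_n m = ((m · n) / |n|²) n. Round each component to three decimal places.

m · n = 5·(-3) + 2·(-3) + 6·(-6) = -15 - 6 - 36 = -57
|n|² = 9 + 9 + 36 = 54
proj_n m = (-57/54) · (-3, -3, -6) ≈ (3.167, 3.167, 6.333)

(3.167, 3.167, 6.333)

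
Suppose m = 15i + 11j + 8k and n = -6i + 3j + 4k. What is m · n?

-25

m · n = 15·(-6) + 11·3 + 8·4 = -90 + 33 + 32 = -25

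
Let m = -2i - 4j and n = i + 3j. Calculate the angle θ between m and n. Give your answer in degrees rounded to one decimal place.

171.9

m · n = (-2)·1 + (-4)·3 = -2 - 12 = -14
|m|² = 4 + 16 = 20,  |m| = √20 ≈ 4.472136
|n|² = 1 + 9 = 10,  |n| = √10 ≈ 3.162278
cos θ = -14 / (4.472136 · 3.162278) ≈ -0.98995
θ = arccos(-0.98995) ≈ 171.9°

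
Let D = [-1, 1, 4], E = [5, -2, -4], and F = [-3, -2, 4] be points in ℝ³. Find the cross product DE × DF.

(-24, 16, -24)

DE = (6, -3, -8)
DF = (-2, -3, 0)
i: (-3)·0 - (-8)·(-3) = 0 - 24 = -24
j: (-8)·(-2) - 6·0 = 16 - 0 = 16
k: 6·(-3) - (-3)·(-2) = -18 - 6 = -24
DE × DF = (-24, 16, -24)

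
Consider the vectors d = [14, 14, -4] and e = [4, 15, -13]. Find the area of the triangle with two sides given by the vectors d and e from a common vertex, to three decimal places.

128.604

i: 14·(-13) - (-4)·15 = -182 - (-60) = -122
j: (-4)·4 - 14·(-13) = -16 - (-182) = 166
k: 14·15 - 14·4 = 210 - 56 = 154
d × e = (-122, 166, 154)
|d × e| = √((-122)² + 166² + 154²) = √66156 ≈ 257.2081
area = ½ · 257.2081 ≈ 128.604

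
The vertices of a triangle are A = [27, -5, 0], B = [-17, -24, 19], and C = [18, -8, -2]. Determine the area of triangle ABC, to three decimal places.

AB = (-44, -19, 19),  AC = (-9, -3, -2)
i: (-19)·(-2) - 19·(-3) = 38 - (-57) = 95
j: 19·(-9) - (-44)·(-2) = -171 - 88 = -259
k: (-44)·(-3) - (-19)·(-9) = 132 - 171 = -39
AB × AC = (95, -259, -39)
|AB × AC| = √77627 ≈ 278.6162
area = ½ · 278.6162 ≈ 139.308

139.308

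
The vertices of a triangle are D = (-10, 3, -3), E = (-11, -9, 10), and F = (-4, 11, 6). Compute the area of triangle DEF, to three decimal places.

118.963

DE = (-1, -12, 13),  DF = (6, 8, 9)
i: (-12)·9 - 13·8 = -108 - 104 = -212
j: 13·6 - (-1)·9 = 78 - (-9) = 87
k: (-1)·8 - (-12)·6 = -8 - (-72) = 64
DE × DF = (-212, 87, 64)
|DE × DF| = √56609 ≈ 237.9265
area = ½ · 237.9265 ≈ 118.963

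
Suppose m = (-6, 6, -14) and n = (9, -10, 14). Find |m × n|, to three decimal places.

70.257

i: 6·14 - (-14)·(-10) = 84 - 140 = -56
j: (-14)·9 - (-6)·14 = -126 - (-84) = -42
k: (-6)·(-10) - 6·9 = 60 - 54 = 6
m × n = (-56, -42, 6)
|m × n| = √((-56)² + (-42)² + 6²) = √4936 ≈ 70.2567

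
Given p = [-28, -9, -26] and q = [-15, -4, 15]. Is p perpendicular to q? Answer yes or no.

no

p · q = (-28)·(-15) + (-9)·(-4) + (-26)·15 = 420 + 36 - 390 = 66
Nonzero, so the vectors are not orthogonal.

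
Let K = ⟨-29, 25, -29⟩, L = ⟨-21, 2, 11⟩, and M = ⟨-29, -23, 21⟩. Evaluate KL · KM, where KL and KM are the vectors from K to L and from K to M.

3104

KL = L − K = (8, -23, 40)
KM = M − K = (0, -48, 50)
KL · KM = 8·0 + (-23)·(-48) + 40·50 = 0 + 1104 + 2000 = 3104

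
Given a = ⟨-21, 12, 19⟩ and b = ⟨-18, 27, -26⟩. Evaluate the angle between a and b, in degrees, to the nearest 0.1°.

a · b = (-21)·(-18) + 12·27 + 19·(-26) = 378 + 324 - 494 = 208
|a|² = 441 + 144 + 361 = 946,  |a| = √946 ≈ 30.757113
|b|² = 324 + 729 + 676 = 1729,  |b| = √1729 ≈ 41.581246
cos θ = 208 / (30.757113 · 41.581246) ≈ 0.16264
θ = arccos(0.16264) ≈ 80.6°

80.6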